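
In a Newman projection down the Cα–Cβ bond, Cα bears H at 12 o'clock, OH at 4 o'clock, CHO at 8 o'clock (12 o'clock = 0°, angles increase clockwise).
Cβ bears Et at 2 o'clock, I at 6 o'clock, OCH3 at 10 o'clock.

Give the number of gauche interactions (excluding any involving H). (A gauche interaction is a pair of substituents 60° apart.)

Non-H gauche pairs: OH(120°)/Et(60°); OH(120°)/I(180°); CHO(240°)/I(180°); CHO(240°)/OCH3(300°) — 4 interactions.

4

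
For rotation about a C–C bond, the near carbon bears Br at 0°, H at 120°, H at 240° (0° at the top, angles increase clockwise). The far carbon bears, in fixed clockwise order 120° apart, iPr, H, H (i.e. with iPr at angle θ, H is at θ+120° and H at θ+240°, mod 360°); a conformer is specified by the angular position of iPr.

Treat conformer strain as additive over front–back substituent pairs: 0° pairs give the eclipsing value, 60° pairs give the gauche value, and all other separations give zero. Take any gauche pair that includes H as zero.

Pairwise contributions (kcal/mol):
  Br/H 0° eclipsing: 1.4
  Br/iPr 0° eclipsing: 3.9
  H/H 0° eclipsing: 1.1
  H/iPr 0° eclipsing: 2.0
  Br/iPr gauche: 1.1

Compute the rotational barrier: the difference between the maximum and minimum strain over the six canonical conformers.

6.1 kcal/mol

iPr at 0° (eclipsed): Br(0°)/iPr(0°) eclipsed 3.9; H(120°)/H(120°) eclipsed 1.1; H(240°)/H(240°) eclipsed 1.1 → 6.1 kcal/mol.
iPr at 60° (staggered): Br(0°)/iPr(60°) gauche 1.1 → 1.1 kcal/mol.
iPr at 120° (eclipsed): Br(0°)/H(0°) eclipsed 1.4; H(120°)/iPr(120°) eclipsed 2.0; H(240°)/H(240°) eclipsed 1.1 → 4.5 kcal/mol.
iPr at 180° (staggered): no non-H gauche contacts → 0.0 kcal/mol.
iPr at 240° (eclipsed): Br(0°)/H(0°) eclipsed 1.4; H(120°)/H(120°) eclipsed 1.1; H(240°)/iPr(240°) eclipsed 2.0 → 4.5 kcal/mol.
iPr at 300° (staggered): Br(0°)/iPr(300°) gauche 1.1 → 1.1 kcal/mol.
Max at 0° (6.1 kcal/mol), min at 180° (0.0 kcal/mol); barrier = 6.1 kcal/mol.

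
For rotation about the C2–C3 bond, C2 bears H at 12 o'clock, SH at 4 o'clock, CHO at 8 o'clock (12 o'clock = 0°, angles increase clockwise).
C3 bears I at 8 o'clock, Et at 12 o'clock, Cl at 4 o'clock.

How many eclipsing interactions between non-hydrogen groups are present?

Non-H eclipsing pairs: SH(120°)/Cl(120°); CHO(240°)/I(240°) — 2 interactions.

2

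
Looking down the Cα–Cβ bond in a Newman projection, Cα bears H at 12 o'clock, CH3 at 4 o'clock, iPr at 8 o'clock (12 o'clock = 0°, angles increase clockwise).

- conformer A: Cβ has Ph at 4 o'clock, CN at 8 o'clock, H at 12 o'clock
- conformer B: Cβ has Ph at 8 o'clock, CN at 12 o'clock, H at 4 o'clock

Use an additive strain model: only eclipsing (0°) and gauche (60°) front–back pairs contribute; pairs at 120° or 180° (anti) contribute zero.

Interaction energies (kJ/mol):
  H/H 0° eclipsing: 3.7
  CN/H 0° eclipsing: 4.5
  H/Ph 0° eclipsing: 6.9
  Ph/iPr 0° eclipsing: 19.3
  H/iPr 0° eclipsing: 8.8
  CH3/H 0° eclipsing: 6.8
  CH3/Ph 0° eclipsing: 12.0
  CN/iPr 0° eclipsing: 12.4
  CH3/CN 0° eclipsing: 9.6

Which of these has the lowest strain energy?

A

A is eclipsed. H at 0° is eclipsed with H at 0° (3.7); CH3 at 120° is eclipsed with Ph at 120° (12.0); iPr at 240° is eclipsed with CN at 240° (12.4). Total 28.1 kJ/mol.
B is eclipsed. H at 0° is eclipsed with CN at 0° (4.5); CH3 at 120° is eclipsed with H at 120° (6.8); iPr at 240° is eclipsed with Ph at 240° (19.3). Total 30.6 kJ/mol.
A has the lowest total (28.1 kJ/mol).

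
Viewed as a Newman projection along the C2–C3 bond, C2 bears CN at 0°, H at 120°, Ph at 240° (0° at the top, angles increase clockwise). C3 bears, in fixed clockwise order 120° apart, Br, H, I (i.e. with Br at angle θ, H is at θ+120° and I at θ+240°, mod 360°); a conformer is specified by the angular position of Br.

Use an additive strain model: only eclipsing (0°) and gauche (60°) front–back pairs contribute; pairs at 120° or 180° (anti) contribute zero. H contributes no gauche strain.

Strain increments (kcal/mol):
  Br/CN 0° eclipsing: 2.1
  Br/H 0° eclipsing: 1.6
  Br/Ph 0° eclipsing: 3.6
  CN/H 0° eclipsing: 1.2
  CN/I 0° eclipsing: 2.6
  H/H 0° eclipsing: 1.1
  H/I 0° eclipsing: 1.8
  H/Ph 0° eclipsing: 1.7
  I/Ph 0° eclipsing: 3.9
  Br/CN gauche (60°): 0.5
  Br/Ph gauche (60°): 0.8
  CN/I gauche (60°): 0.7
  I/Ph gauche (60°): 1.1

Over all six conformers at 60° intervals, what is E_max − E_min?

5.6 kcal/mol

Br at 0° (eclipsed): CN(0°)/Br(0°) eclipsed 2.1; H(120°)/H(120°) eclipsed 1.1; Ph(240°)/I(240°) eclipsed 3.9 → 7.1 kcal/mol.
Br at 60° (staggered): CN(0°)/Br(60°) gauche 0.5; CN(0°)/I(300°) gauche 0.7; Ph(240°)/I(300°) gauche 1.1 → 2.3 kcal/mol.
Br at 120° (eclipsed): CN(0°)/I(0°) eclipsed 2.6; H(120°)/Br(120°) eclipsed 1.6; Ph(240°)/H(240°) eclipsed 1.7 → 5.9 kcal/mol.
Br at 180° (staggered): CN(0°)/I(60°) gauche 0.7; Ph(240°)/Br(180°) gauche 0.8 → 1.5 kcal/mol.
Br at 240° (eclipsed): CN(0°)/H(0°) eclipsed 1.2; H(120°)/I(120°) eclipsed 1.8; Ph(240°)/Br(240°) eclipsed 3.6 → 6.6 kcal/mol.
Br at 300° (staggered): CN(0°)/Br(300°) gauche 0.5; Ph(240°)/Br(300°) gauche 0.8; Ph(240°)/I(180°) gauche 1.1 → 2.4 kcal/mol.
Max at 0° (7.1 kcal/mol), min at 180° (1.5 kcal/mol); barrier = 5.6 kcal/mol.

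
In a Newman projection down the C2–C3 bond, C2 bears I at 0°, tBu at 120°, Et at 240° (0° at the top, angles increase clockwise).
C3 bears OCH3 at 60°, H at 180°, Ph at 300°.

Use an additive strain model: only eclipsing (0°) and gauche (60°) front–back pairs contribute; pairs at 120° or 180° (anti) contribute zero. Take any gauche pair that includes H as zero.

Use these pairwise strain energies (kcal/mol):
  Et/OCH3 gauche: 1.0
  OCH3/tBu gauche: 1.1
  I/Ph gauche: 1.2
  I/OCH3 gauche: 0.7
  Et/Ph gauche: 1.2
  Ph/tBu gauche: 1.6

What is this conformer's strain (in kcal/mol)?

This conformer (staggered): I–OCH3 gauche, I–Ph gauche, tBu–OCH3 gauche, Et–Ph gauche; 0.7 + 1.2 + 1.1 + 1.2 = 4.2 kcal/mol.

4.2 kcal/mol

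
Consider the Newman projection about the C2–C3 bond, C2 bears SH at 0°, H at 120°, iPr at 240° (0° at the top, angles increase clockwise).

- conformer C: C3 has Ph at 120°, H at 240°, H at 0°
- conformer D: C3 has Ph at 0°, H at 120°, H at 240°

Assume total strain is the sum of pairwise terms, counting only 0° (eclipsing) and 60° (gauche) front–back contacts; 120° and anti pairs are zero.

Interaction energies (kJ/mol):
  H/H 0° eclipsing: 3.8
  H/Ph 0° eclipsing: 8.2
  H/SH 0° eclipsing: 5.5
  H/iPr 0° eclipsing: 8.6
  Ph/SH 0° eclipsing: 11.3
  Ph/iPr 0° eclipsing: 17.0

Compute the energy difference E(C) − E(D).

C is eclipsed. SH at 0° is eclipsed with H at 0° (5.5); H at 120° is eclipsed with Ph at 120° (8.2); iPr at 240° is eclipsed with H at 240° (8.6). Total 22.3 kJ/mol.
D is eclipsed. SH at 0° is eclipsed with Ph at 0° (11.3); H at 120° is eclipsed with H at 120° (3.8); iPr at 240° is eclipsed with H at 240° (8.6). Total 23.7 kJ/mol.
E(C) − E(D) = 22.3 − 23.7 = -1.4 kJ/mol.

-1.4 kJ/mol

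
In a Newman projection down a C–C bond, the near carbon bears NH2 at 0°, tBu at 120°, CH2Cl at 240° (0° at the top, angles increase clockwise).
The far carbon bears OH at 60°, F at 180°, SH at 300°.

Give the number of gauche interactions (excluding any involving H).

Non-H gauche pairs: NH2(0°)/OH(60°); NH2(0°)/SH(300°); tBu(120°)/OH(60°); tBu(120°)/F(180°); CH2Cl(240°)/F(180°); CH2Cl(240°)/SH(300°) — 6 interactions.

6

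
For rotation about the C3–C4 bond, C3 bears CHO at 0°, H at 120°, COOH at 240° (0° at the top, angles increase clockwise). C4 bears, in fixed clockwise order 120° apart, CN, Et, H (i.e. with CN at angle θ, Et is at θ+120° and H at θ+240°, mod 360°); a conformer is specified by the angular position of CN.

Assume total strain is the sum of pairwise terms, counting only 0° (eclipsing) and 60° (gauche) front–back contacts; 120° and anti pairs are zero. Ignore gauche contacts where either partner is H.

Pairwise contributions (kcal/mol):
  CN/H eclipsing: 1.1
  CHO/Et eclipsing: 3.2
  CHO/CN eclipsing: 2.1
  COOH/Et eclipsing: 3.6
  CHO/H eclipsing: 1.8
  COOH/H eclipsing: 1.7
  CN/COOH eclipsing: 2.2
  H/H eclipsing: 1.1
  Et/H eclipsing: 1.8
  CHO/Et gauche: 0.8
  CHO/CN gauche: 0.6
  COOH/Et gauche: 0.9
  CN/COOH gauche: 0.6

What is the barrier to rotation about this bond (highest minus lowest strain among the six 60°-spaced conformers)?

5.0 kcal/mol

CN at 0° (eclipsed): CHO(0°)/CN(0°) eclipsed 2.1; H(120°)/Et(120°) eclipsed 1.8; COOH(240°)/H(240°) eclipsed 1.7 → 5.6 kcal/mol.
CN at 60° (staggered): CHO(0°)/CN(60°) gauche 0.6; COOH(240°)/Et(180°) gauche 0.9 → 1.5 kcal/mol.
CN at 120° (eclipsed): CHO(0°)/H(0°) eclipsed 1.8; H(120°)/CN(120°) eclipsed 1.1; COOH(240°)/Et(240°) eclipsed 3.6 → 6.5 kcal/mol.
CN at 180° (staggered): CHO(0°)/Et(300°) gauche 0.8; COOH(240°)/CN(180°) gauche 0.6; COOH(240°)/Et(300°) gauche 0.9 → 2.3 kcal/mol.
CN at 240° (eclipsed): CHO(0°)/Et(0°) eclipsed 3.2; H(120°)/H(120°) eclipsed 1.1; COOH(240°)/CN(240°) eclipsed 2.2 → 6.5 kcal/mol.
CN at 300° (staggered): CHO(0°)/CN(300°) gauche 0.6; CHO(0°)/Et(60°) gauche 0.8; COOH(240°)/CN(300°) gauche 0.6 → 2.0 kcal/mol.
Max at 120° (6.5 kcal/mol), min at 60° (1.5 kcal/mol); barrier = 5.0 kcal/mol.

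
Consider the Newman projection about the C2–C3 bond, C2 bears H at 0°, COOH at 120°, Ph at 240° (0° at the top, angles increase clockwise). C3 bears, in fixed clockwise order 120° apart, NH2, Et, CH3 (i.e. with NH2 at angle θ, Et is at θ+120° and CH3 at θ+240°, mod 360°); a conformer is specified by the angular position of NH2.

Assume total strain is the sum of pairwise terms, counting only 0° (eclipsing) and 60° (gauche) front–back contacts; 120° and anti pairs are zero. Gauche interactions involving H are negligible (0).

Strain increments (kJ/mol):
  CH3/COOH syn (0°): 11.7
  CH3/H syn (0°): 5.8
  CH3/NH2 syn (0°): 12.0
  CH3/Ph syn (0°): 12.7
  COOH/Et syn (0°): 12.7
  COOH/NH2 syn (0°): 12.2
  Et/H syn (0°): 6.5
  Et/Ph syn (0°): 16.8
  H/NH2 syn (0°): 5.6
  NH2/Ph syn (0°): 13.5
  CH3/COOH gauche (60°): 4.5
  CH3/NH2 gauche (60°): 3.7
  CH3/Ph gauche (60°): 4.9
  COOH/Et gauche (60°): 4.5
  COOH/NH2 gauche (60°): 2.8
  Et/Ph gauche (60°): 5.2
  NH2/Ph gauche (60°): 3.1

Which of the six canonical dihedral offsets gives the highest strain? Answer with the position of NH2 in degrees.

120°

NH2 at 0° (eclipsed): H(0°)/NH2(0°) eclipsed 5.6; COOH(120°)/Et(120°) eclipsed 12.7; Ph(240°)/CH3(240°) eclipsed 12.7 → 31.0 kJ/mol.
NH2 at 60° (staggered): COOH(120°)/NH2(60°) gauche 2.8; COOH(120°)/Et(180°) gauche 4.5; Ph(240°)/Et(180°) gauche 5.2; Ph(240°)/CH3(300°) gauche 4.9 → 17.4 kJ/mol.
NH2 at 120° (eclipsed): H(0°)/CH3(0°) eclipsed 5.8; COOH(120°)/NH2(120°) eclipsed 12.2; Ph(240°)/Et(240°) eclipsed 16.8 → 34.8 kJ/mol.
NH2 at 180° (staggered): COOH(120°)/NH2(180°) gauche 2.8; COOH(120°)/CH3(60°) gauche 4.5; Ph(240°)/NH2(180°) gauche 3.1; Ph(240°)/Et(300°) gauche 5.2 → 15.6 kJ/mol.
NH2 at 240° (eclipsed): H(0°)/Et(0°) eclipsed 6.5; COOH(120°)/CH3(120°) eclipsed 11.7; Ph(240°)/NH2(240°) eclipsed 13.5 → 31.7 kJ/mol.
NH2 at 300° (staggered): COOH(120°)/Et(60°) gauche 4.5; COOH(120°)/CH3(180°) gauche 4.5; Ph(240°)/NH2(300°) gauche 3.1; Ph(240°)/CH3(180°) gauche 4.9 → 17.0 kJ/mol.
The maximum (34.8 kJ/mol) occurs with NH2 at 120°.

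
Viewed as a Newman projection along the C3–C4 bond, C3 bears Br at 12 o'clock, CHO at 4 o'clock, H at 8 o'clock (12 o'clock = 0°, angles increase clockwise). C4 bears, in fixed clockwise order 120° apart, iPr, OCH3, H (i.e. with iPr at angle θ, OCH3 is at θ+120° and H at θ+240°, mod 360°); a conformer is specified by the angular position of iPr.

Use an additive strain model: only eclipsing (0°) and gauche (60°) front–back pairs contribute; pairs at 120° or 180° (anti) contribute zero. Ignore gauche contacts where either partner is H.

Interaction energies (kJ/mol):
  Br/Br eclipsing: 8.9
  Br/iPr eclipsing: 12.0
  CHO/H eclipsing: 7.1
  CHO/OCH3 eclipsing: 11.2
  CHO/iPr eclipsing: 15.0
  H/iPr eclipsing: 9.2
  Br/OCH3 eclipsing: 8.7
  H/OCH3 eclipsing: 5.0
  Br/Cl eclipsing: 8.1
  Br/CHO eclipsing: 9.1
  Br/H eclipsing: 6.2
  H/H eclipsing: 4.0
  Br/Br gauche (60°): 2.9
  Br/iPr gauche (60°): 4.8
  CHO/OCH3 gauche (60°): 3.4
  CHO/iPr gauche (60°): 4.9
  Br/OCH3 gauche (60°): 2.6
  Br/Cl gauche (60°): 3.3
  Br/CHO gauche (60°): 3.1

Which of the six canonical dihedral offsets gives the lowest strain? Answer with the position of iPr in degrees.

180°

iPr at 0° is eclipsed. Br at 0° is eclipsed with iPr at 0° (12.0); CHO at 120° is eclipsed with OCH3 at 120° (11.2); H at 240° is eclipsed with H at 240° (4.0). Total 27.2 kJ/mol.
iPr at 60° is staggered. Br at 0° is gauche with iPr at 60° (4.8); CHO at 120° is gauche with iPr at 60° (4.9); CHO at 120° is gauche with OCH3 at 180° (3.4). Total 13.1 kJ/mol.
iPr at 120° is eclipsed. Br at 0° is eclipsed with H at 0° (6.2); CHO at 120° is eclipsed with iPr at 120° (15.0); H at 240° is eclipsed with OCH3 at 240° (5.0). Total 26.2 kJ/mol.
iPr at 180° is staggered. Br at 0° is gauche with OCH3 at 300° (2.6); CHO at 120° is gauche with iPr at 180° (4.9). Total 7.5 kJ/mol.
iPr at 240° is eclipsed. Br at 0° is eclipsed with OCH3 at 0° (8.7); CHO at 120° is eclipsed with H at 120° (7.1); H at 240° is eclipsed with iPr at 240° (9.2). Total 25.0 kJ/mol.
iPr at 300° is staggered. Br at 0° is gauche with iPr at 300° (4.8); Br at 0° is gauche with OCH3 at 60° (2.6); CHO at 120° is gauche with OCH3 at 60° (3.4). Total 10.8 kJ/mol.
The minimum (7.5 kJ/mol) occurs with iPr at 180°.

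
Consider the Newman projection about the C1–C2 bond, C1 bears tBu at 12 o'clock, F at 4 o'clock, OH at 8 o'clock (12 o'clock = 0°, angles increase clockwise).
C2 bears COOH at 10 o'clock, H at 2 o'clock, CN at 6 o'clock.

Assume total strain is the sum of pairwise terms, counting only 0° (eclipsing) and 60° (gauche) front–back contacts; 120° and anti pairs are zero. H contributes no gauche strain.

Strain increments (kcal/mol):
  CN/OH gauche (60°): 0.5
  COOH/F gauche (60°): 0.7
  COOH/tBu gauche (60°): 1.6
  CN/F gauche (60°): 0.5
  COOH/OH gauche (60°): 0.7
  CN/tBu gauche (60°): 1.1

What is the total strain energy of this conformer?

3.3 kcal/mol

This conformer is staggered. tBu at 0° is gauche with COOH at 300° (1.6); F at 120° is gauche with CN at 180° (0.5); OH at 240° is gauche with COOH at 300° (0.7); OH at 240° is gauche with CN at 180° (0.5). Total 3.3 kcal/mol.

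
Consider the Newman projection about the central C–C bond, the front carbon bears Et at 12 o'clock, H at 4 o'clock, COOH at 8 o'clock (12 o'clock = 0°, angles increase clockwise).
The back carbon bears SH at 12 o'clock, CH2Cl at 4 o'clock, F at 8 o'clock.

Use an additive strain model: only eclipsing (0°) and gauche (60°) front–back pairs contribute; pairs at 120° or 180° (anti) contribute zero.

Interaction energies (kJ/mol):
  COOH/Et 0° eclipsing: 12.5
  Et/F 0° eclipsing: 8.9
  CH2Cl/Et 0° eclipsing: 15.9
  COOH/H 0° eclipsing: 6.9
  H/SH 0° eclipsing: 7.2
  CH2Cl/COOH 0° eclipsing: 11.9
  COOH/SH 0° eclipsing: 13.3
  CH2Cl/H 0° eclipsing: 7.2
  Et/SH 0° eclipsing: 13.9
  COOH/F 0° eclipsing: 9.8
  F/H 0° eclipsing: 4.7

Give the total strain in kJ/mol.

This conformer (eclipsed): Et(0°)/SH(0°) eclipsed 13.9; H(120°)/CH2Cl(120°) eclipsed 7.2; COOH(240°)/F(240°) eclipsed 9.8 → 30.9 kJ/mol.

30.9 kJ/mol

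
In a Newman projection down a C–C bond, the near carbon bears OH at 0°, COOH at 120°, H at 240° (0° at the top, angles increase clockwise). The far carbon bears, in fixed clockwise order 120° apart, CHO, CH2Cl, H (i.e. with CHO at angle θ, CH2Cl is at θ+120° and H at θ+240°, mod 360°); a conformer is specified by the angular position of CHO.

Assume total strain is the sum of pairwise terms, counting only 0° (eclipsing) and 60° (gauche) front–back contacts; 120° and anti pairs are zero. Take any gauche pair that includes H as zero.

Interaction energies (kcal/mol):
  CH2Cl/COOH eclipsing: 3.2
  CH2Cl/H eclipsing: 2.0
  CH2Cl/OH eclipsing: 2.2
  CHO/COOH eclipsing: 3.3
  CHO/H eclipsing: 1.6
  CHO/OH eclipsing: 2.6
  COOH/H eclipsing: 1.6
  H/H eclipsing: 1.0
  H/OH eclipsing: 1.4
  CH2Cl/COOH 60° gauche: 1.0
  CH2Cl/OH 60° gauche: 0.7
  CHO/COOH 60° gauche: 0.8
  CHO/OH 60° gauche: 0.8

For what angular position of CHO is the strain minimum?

180°

CHO at 0° (eclipsed): OH(0°)/CHO(0°) eclipsed 2.6; COOH(120°)/CH2Cl(120°) eclipsed 3.2; H(240°)/H(240°) eclipsed 1.0 → 6.8 kcal/mol.
CHO at 60° (staggered): OH(0°)/CHO(60°) gauche 0.8; COOH(120°)/CHO(60°) gauche 0.8; COOH(120°)/CH2Cl(180°) gauche 1.0 → 2.6 kcal/mol.
CHO at 120° (eclipsed): OH(0°)/H(0°) eclipsed 1.4; COOH(120°)/CHO(120°) eclipsed 3.3; H(240°)/CH2Cl(240°) eclipsed 2.0 → 6.7 kcal/mol.
CHO at 180° (staggered): OH(0°)/CH2Cl(300°) gauche 0.7; COOH(120°)/CHO(180°) gauche 0.8 → 1.5 kcal/mol.
CHO at 240° (eclipsed): OH(0°)/CH2Cl(0°) eclipsed 2.2; COOH(120°)/H(120°) eclipsed 1.6; H(240°)/CHO(240°) eclipsed 1.6 → 5.4 kcal/mol.
CHO at 300° (staggered): OH(0°)/CHO(300°) gauche 0.8; OH(0°)/CH2Cl(60°) gauche 0.7; COOH(120°)/CH2Cl(60°) gauche 1.0 → 2.5 kcal/mol.
The minimum (1.5 kcal/mol) occurs with CHO at 180°.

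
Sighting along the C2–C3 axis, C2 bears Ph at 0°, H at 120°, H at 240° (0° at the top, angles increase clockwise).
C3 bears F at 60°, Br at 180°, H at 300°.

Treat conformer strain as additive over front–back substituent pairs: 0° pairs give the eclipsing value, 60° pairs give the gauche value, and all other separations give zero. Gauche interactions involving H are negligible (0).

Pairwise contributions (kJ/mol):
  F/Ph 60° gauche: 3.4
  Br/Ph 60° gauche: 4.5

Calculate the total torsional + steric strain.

This conformer (staggered): Ph–F gauche; 3.4 = 3.4 kJ/mol.

3.4 kJ/mol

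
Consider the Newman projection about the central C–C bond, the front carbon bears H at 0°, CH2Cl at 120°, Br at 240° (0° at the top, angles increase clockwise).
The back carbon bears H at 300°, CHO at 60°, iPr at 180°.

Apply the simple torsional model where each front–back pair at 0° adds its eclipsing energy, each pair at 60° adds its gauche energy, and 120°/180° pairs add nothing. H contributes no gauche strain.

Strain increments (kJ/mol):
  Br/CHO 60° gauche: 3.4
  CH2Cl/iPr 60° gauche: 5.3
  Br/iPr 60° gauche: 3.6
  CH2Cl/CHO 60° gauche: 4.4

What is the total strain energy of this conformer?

13.3 kJ/mol

This conformer (staggered): CH2Cl(120°)/CHO(60°) gauche 4.4; CH2Cl(120°)/iPr(180°) gauche 5.3; Br(240°)/iPr(180°) gauche 3.6 → 13.3 kJ/mol.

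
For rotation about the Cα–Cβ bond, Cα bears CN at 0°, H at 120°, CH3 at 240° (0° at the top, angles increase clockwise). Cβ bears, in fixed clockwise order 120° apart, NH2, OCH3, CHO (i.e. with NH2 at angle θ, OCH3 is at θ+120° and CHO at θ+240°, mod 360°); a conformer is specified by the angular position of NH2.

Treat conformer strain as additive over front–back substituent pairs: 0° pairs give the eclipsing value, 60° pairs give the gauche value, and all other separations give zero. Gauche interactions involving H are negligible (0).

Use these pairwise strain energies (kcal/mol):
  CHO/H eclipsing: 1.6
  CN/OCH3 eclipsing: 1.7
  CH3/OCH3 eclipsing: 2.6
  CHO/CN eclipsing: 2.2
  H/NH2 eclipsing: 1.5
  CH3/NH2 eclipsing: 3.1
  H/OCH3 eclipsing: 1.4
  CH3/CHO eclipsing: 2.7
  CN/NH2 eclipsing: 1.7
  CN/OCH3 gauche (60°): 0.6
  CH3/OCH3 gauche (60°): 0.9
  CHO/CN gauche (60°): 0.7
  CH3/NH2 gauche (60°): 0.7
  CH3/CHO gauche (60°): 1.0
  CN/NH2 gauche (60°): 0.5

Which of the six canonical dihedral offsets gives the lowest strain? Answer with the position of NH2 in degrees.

300°

NH2 at 0° (eclipsed): CN(0°)/NH2(0°) eclipsed 1.7; H(120°)/OCH3(120°) eclipsed 1.4; CH3(240°)/CHO(240°) eclipsed 2.7 → 5.8 kcal/mol.
NH2 at 60° (staggered): CN(0°)/NH2(60°) gauche 0.5; CN(0°)/CHO(300°) gauche 0.7; CH3(240°)/OCH3(180°) gauche 0.9; CH3(240°)/CHO(300°) gauche 1.0 → 3.1 kcal/mol.
NH2 at 120° (eclipsed): CN(0°)/CHO(0°) eclipsed 2.2; H(120°)/NH2(120°) eclipsed 1.5; CH3(240°)/OCH3(240°) eclipsed 2.6 → 6.3 kcal/mol.
NH2 at 180° (staggered): CN(0°)/OCH3(300°) gauche 0.6; CN(0°)/CHO(60°) gauche 0.7; CH3(240°)/NH2(180°) gauche 0.7; CH3(240°)/OCH3(300°) gauche 0.9 → 2.9 kcal/mol.
NH2 at 240° (eclipsed): CN(0°)/OCH3(0°) eclipsed 1.7; H(120°)/CHO(120°) eclipsed 1.6; CH3(240°)/NH2(240°) eclipsed 3.1 → 6.4 kcal/mol.
NH2 at 300° (staggered): CN(0°)/NH2(300°) gauche 0.5; CN(0°)/OCH3(60°) gauche 0.6; CH3(240°)/NH2(300°) gauche 0.7; CH3(240°)/CHO(180°) gauche 1.0 → 2.8 kcal/mol.
The minimum (2.8 kcal/mol) occurs with NH2 at 300°.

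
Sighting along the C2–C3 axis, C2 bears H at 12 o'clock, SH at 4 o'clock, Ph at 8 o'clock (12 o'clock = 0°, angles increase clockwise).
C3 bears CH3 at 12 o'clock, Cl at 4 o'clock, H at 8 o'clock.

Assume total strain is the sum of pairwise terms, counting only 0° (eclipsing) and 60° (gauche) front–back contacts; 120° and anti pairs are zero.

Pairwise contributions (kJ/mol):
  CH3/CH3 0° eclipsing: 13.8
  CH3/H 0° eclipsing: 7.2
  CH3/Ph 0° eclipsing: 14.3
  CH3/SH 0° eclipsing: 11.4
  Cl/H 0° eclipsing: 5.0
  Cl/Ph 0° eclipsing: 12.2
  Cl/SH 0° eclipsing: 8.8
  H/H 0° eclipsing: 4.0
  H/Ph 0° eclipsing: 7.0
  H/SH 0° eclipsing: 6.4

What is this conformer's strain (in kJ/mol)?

This conformer is eclipsed. H at 0° is eclipsed with CH3 at 0° (7.2); SH at 120° is eclipsed with Cl at 120° (8.8); Ph at 240° is eclipsed with H at 240° (7.0). Total 23.0 kJ/mol.

23.0 kJ/mol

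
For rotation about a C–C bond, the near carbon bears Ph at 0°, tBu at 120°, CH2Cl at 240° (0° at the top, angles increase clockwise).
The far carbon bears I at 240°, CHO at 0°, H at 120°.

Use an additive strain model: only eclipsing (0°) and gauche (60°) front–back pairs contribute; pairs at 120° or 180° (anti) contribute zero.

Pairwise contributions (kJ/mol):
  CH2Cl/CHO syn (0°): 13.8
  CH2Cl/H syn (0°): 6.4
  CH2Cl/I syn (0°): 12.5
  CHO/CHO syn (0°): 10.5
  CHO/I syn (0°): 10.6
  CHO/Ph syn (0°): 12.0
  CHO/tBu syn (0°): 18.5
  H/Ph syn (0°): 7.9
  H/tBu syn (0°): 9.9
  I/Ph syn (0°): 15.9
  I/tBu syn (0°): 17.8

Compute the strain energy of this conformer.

This conformer (eclipsed): Ph(0°)/CHO(0°) eclipsed 12.0; tBu(120°)/H(120°) eclipsed 9.9; CH2Cl(240°)/I(240°) eclipsed 12.5 → 34.4 kJ/mol.

34.4 kJ/mol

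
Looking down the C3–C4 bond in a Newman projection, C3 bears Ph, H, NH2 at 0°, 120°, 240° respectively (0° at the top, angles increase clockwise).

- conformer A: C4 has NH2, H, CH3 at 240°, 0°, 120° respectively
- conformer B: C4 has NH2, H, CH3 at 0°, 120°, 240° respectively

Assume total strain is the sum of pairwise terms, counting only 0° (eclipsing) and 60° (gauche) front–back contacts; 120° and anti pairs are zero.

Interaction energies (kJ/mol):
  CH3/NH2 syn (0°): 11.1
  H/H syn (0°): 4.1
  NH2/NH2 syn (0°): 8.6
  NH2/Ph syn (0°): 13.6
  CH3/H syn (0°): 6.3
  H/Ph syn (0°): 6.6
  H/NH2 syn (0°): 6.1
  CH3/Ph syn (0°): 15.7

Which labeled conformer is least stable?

A (eclipsed): Ph(0°)/H(0°) eclipsed 6.6; H(120°)/CH3(120°) eclipsed 6.3; NH2(240°)/NH2(240°) eclipsed 8.6 → 21.5 kJ/mol.
B (eclipsed): Ph(0°)/NH2(0°) eclipsed 13.6; H(120°)/H(120°) eclipsed 4.1; NH2(240°)/CH3(240°) eclipsed 11.1 → 28.8 kJ/mol.
B has the highest total (28.8 kJ/mol).

B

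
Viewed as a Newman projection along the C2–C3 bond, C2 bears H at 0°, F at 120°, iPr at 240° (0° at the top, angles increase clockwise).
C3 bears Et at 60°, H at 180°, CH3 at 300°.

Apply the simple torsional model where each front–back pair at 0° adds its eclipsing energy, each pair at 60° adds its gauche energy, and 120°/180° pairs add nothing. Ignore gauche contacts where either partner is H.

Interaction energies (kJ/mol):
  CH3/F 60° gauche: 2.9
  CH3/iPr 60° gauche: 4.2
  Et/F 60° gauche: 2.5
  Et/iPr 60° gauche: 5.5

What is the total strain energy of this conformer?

This conformer (staggered): F–Et gauche, iPr–CH3 gauche; 2.5 + 4.2 = 6.7 kJ/mol.

6.7 kJ/mol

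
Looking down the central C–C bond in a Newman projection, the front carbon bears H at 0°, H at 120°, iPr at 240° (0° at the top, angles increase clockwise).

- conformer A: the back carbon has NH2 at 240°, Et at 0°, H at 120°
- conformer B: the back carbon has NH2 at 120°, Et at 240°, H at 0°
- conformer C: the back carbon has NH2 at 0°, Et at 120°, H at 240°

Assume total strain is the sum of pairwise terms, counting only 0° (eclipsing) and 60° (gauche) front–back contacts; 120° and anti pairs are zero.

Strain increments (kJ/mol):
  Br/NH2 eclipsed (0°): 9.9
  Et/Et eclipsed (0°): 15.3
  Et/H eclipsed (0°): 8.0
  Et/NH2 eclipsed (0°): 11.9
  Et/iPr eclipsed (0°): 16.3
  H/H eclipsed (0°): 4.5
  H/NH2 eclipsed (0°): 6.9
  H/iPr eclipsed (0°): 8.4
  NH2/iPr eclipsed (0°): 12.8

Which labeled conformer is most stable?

A (eclipsed): H–Et eclipsed, H–H eclipsed, iPr–NH2 eclipsed; 8.0 + 4.5 + 12.8 = 25.3 kJ/mol.
B (eclipsed): H–H eclipsed, H–NH2 eclipsed, iPr–Et eclipsed; 4.5 + 6.9 + 16.3 = 27.7 kJ/mol.
C (eclipsed): H–NH2 eclipsed, H–Et eclipsed, iPr–H eclipsed; 6.9 + 8.0 + 8.4 = 23.3 kJ/mol.
C has the lowest total (23.3 kJ/mol).

C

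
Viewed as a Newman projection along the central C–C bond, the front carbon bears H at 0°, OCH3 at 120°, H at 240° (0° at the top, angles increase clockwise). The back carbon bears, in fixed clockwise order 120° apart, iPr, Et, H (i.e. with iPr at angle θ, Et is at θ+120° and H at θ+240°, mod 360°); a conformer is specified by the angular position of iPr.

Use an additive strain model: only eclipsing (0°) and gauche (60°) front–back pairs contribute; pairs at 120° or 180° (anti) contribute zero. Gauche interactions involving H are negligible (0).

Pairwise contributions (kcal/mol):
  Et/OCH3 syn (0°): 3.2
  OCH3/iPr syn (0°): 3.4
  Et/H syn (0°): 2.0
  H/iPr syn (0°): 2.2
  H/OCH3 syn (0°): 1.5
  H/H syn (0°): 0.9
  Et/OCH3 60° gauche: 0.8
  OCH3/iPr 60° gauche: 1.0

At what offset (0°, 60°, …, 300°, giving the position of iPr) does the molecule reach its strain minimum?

300°

iPr at 0° (eclipsed): H–iPr eclipsed, OCH3–Et eclipsed, H–H eclipsed; 2.2 + 3.2 + 0.9 = 6.3 kcal/mol.
iPr at 60° (staggered): OCH3–iPr gauche, OCH3–Et gauche; 1.0 + 0.8 = 1.8 kcal/mol.
iPr at 120° (eclipsed): H–H eclipsed, OCH3–iPr eclipsed, H–Et eclipsed; 0.9 + 3.4 + 2.0 = 6.3 kcal/mol.
iPr at 180° (staggered): OCH3–iPr gauche; 1.0 = 1.0 kcal/mol.
iPr at 240° (eclipsed): H–Et eclipsed, OCH3–H eclipsed, H–iPr eclipsed; 2.0 + 1.5 + 2.2 = 5.7 kcal/mol.
iPr at 300° (staggered): OCH3–Et gauche; 0.8 = 0.8 kcal/mol.
The minimum (0.8 kcal/mol) occurs with iPr at 300°.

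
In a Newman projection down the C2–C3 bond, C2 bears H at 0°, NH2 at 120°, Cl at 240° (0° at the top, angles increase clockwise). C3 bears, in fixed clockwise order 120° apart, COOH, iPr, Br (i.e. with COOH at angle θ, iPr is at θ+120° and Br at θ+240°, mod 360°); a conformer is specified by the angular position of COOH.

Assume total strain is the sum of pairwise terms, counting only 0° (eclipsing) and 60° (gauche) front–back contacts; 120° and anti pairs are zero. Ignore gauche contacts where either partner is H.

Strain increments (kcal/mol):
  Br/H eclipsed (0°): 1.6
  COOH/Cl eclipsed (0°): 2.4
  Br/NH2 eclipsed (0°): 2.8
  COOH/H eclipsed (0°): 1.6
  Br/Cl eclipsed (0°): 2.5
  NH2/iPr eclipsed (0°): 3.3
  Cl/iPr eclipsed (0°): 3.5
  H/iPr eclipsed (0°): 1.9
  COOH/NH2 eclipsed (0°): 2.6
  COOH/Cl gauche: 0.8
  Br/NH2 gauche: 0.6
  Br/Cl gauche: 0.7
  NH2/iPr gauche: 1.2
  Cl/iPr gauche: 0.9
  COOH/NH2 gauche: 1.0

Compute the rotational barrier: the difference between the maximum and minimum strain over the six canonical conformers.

4.4 kcal/mol

COOH at 0° (eclipsed): H(0°)/COOH(0°) eclipsed 1.6; NH2(120°)/iPr(120°) eclipsed 3.3; Cl(240°)/Br(240°) eclipsed 2.5 → 7.4 kcal/mol.
COOH at 60° (staggered): NH2(120°)/COOH(60°) gauche 1.0; NH2(120°)/iPr(180°) gauche 1.2; Cl(240°)/iPr(180°) gauche 0.9; Cl(240°)/Br(300°) gauche 0.7 → 3.8 kcal/mol.
COOH at 120° (eclipsed): H(0°)/Br(0°) eclipsed 1.6; NH2(120°)/COOH(120°) eclipsed 2.6; Cl(240°)/iPr(240°) eclipsed 3.5 → 7.7 kcal/mol.
COOH at 180° (staggered): NH2(120°)/COOH(180°) gauche 1.0; NH2(120°)/Br(60°) gauche 0.6; Cl(240°)/COOH(180°) gauche 0.8; Cl(240°)/iPr(300°) gauche 0.9 → 3.3 kcal/mol.
COOH at 240° (eclipsed): H(0°)/iPr(0°) eclipsed 1.9; NH2(120°)/Br(120°) eclipsed 2.8; Cl(240°)/COOH(240°) eclipsed 2.4 → 7.1 kcal/mol.
COOH at 300° (staggered): NH2(120°)/iPr(60°) gauche 1.2; NH2(120°)/Br(180°) gauche 0.6; Cl(240°)/COOH(300°) gauche 0.8; Cl(240°)/Br(180°) gauche 0.7 → 3.3 kcal/mol.
Max at 120° (7.7 kcal/mol), min at 180° (3.3 kcal/mol); barrier = 4.4 kcal/mol.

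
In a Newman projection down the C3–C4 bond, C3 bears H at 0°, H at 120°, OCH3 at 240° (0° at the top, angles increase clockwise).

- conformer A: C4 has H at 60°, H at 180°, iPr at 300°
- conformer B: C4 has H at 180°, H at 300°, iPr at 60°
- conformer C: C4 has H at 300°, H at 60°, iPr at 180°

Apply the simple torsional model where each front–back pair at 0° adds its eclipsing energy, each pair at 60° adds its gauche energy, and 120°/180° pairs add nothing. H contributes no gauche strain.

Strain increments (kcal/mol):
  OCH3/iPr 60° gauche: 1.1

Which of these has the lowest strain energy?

B

A (staggered): OCH3(240°)/iPr(300°) gauche 1.1 → 1.1 kcal/mol.
B (staggered): no non-H gauche contacts → 0.0 kcal/mol.
C (staggered): OCH3(240°)/iPr(180°) gauche 1.1 → 1.1 kcal/mol.
B has the lowest total (0.0 kcal/mol).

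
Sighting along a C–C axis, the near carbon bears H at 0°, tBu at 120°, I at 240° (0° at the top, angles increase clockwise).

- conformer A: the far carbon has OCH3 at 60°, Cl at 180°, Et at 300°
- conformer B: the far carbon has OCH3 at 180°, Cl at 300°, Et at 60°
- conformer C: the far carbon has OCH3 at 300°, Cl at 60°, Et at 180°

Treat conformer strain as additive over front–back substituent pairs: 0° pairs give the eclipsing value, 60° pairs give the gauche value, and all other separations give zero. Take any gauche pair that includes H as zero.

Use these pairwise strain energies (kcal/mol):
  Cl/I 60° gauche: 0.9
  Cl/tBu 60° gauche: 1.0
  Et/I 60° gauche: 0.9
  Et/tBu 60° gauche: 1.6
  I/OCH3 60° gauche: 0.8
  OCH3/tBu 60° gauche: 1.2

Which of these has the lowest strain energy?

A

A (staggered): tBu–OCH3 gauche, tBu–Cl gauche, I–Cl gauche, I–Et gauche; 1.2 + 1.0 + 0.9 + 0.9 = 4.0 kcal/mol.
B (staggered): tBu–OCH3 gauche, tBu–Et gauche, I–OCH3 gauche, I–Cl gauche; 1.2 + 1.6 + 0.8 + 0.9 = 4.5 kcal/mol.
C (staggered): tBu–Cl gauche, tBu–Et gauche, I–OCH3 gauche, I–Et gauche; 1.0 + 1.6 + 0.8 + 0.9 = 4.3 kcal/mol.
A has the lowest total (4.0 kcal/mol).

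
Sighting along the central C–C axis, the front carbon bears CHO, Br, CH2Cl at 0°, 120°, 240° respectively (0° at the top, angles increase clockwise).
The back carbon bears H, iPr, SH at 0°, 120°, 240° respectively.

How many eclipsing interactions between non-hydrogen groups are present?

2

Non-H eclipsing pairs: Br(120°)/iPr(120°); CH2Cl(240°)/SH(240°) — 2 interactions.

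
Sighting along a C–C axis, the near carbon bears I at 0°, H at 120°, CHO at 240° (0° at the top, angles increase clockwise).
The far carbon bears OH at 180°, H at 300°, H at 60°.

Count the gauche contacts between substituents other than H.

1

Non-H gauche pairs: CHO(240°)/OH(180°) — 1 interaction.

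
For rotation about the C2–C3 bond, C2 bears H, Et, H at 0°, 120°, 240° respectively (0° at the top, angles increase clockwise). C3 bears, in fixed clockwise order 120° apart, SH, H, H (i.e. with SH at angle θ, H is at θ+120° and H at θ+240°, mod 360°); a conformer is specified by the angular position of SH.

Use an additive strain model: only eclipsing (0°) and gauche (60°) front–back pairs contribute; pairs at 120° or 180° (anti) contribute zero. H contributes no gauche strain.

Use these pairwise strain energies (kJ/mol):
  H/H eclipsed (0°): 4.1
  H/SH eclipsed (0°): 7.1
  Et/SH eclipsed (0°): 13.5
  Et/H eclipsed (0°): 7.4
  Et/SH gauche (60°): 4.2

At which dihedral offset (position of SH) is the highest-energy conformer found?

120°

SH at 0° (eclipsed): H(0°)/SH(0°) eclipsed 7.1; Et(120°)/H(120°) eclipsed 7.4; H(240°)/H(240°) eclipsed 4.1 → 18.6 kJ/mol.
SH at 60° (staggered): Et(120°)/SH(60°) gauche 4.2 → 4.2 kJ/mol.
SH at 120° (eclipsed): H(0°)/H(0°) eclipsed 4.1; Et(120°)/SH(120°) eclipsed 13.5; H(240°)/H(240°) eclipsed 4.1 → 21.7 kJ/mol.
SH at 180° (staggered): Et(120°)/SH(180°) gauche 4.2 → 4.2 kJ/mol.
SH at 240° (eclipsed): H(0°)/H(0°) eclipsed 4.1; Et(120°)/H(120°) eclipsed 7.4; H(240°)/SH(240°) eclipsed 7.1 → 18.6 kJ/mol.
SH at 300° (staggered): no non-H gauche contacts → 0.0 kJ/mol.
The maximum (21.7 kJ/mol) occurs with SH at 120°.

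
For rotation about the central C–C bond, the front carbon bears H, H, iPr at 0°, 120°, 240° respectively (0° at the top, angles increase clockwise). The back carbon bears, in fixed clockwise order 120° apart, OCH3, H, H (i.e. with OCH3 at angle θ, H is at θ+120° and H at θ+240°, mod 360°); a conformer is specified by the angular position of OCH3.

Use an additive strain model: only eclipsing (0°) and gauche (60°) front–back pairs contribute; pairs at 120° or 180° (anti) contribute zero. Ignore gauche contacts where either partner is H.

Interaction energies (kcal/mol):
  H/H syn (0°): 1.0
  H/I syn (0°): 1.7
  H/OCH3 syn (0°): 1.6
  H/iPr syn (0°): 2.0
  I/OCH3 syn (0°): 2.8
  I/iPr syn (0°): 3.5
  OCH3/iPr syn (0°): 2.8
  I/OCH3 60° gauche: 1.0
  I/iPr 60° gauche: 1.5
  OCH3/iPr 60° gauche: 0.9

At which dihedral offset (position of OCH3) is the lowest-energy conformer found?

60°

OCH3 at 0° (eclipsed): H–OCH3 eclipsed, H–H eclipsed, iPr–H eclipsed; 1.6 + 1.0 + 2.0 = 4.6 kcal/mol.
OCH3 at 60° (staggered): no non-H gauche contacts → 0.0 kcal/mol.
OCH3 at 120° (eclipsed): H–H eclipsed, H–OCH3 eclipsed, iPr–H eclipsed; 1.0 + 1.6 + 2.0 = 4.6 kcal/mol.
OCH3 at 180° (staggered): iPr–OCH3 gauche; 0.9 = 0.9 kcal/mol.
OCH3 at 240° (eclipsed): H–H eclipsed, H–H eclipsed, iPr–OCH3 eclipsed; 1.0 + 1.0 + 2.8 = 4.8 kcal/mol.
OCH3 at 300° (staggered): iPr–OCH3 gauche; 0.9 = 0.9 kcal/mol.
The minimum (0.0 kcal/mol) occurs with OCH3 at 60°.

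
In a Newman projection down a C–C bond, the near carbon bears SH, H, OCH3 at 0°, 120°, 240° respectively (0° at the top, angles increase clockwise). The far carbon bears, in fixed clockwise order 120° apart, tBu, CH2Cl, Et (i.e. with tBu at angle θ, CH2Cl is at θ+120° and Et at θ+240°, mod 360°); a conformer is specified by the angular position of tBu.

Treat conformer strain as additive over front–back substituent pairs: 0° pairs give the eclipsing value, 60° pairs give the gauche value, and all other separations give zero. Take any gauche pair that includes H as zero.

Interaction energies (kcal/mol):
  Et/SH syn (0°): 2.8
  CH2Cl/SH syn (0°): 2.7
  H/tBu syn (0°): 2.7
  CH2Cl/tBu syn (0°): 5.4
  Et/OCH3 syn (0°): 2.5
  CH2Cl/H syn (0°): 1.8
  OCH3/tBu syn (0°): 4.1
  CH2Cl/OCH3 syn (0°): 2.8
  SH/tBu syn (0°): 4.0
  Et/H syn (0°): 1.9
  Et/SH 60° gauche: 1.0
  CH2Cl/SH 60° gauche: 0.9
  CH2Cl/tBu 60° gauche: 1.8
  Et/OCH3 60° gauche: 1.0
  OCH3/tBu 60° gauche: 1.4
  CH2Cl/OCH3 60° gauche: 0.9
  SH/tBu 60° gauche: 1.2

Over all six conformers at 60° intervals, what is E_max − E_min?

tBu at 0° is eclipsed. SH at 0° is eclipsed with tBu at 0° (4.0); H at 120° is eclipsed with CH2Cl at 120° (1.8); OCH3 at 240° is eclipsed with Et at 240° (2.5). Total 8.3 kcal/mol.
tBu at 60° is staggered. SH at 0° is gauche with tBu at 60° (1.2); SH at 0° is gauche with Et at 300° (1.0); OCH3 at 240° is gauche with CH2Cl at 180° (0.9); OCH3 at 240° is gauche with Et at 300° (1.0). Total 4.1 kcal/mol.
tBu at 120° is eclipsed. SH at 0° is eclipsed with Et at 0° (2.8); H at 120° is eclipsed with tBu at 120° (2.7); OCH3 at 240° is eclipsed with CH2Cl at 240° (2.8). Total 8.3 kcal/mol.
tBu at 180° is staggered. SH at 0° is gauche with CH2Cl at 300° (0.9); SH at 0° is gauche with Et at 60° (1.0); OCH3 at 240° is gauche with tBu at 180° (1.4); OCH3 at 240° is gauche with CH2Cl at 300° (0.9). Total 4.2 kcal/mol.
tBu at 240° is eclipsed. SH at 0° is eclipsed with CH2Cl at 0° (2.7); H at 120° is eclipsed with Et at 120° (1.9); OCH3 at 240° is eclipsed with tBu at 240° (4.1). Total 8.7 kcal/mol.
tBu at 300° is staggered. SH at 0° is gauche with tBu at 300° (1.2); SH at 0° is gauche with CH2Cl at 60° (0.9); OCH3 at 240° is gauche with tBu at 300° (1.4); OCH3 at 240° is gauche with Et at 180° (1.0). Total 4.5 kcal/mol.
Max at 240° (8.7 kcal/mol), min at 60° (4.1 kcal/mol); barrier = 4.6 kcal/mol.

4.6 kcal/mol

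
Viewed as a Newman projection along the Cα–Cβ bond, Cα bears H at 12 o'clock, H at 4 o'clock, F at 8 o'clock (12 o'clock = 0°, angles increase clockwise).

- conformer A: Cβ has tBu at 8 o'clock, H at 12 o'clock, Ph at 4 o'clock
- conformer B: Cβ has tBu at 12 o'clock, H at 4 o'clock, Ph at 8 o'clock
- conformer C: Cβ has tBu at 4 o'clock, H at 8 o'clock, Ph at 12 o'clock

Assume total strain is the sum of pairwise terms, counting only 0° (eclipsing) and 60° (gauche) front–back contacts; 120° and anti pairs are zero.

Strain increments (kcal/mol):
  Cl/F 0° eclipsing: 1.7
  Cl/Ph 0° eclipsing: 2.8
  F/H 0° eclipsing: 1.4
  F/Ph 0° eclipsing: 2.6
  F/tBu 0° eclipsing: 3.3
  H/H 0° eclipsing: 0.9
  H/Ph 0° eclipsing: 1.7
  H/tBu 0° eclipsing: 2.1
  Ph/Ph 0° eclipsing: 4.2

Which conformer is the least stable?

A (eclipsed): H(0°)/H(0°) eclipsed 0.9; H(120°)/Ph(120°) eclipsed 1.7; F(240°)/tBu(240°) eclipsed 3.3 → 5.9 kcal/mol.
B (eclipsed): H(0°)/tBu(0°) eclipsed 2.1; H(120°)/H(120°) eclipsed 0.9; F(240°)/Ph(240°) eclipsed 2.6 → 5.6 kcal/mol.
C (eclipsed): H(0°)/Ph(0°) eclipsed 1.7; H(120°)/tBu(120°) eclipsed 2.1; F(240°)/H(240°) eclipsed 1.4 → 5.2 kcal/mol.
A has the highest total (5.9 kcal/mol).

A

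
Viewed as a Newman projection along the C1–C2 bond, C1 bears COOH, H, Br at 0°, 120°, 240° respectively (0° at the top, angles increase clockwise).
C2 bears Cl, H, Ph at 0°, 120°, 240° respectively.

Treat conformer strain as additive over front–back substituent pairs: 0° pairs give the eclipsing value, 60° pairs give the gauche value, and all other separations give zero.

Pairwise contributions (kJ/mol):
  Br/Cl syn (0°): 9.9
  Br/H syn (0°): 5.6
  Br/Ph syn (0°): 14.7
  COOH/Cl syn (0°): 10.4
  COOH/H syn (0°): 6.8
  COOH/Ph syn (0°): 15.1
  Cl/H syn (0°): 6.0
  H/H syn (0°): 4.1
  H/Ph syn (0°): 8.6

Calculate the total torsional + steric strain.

29.2 kJ/mol

This conformer is eclipsed. COOH at 0° is eclipsed with Cl at 0° (10.4); H at 120° is eclipsed with H at 120° (4.1); Br at 240° is eclipsed with Ph at 240° (14.7). Total 29.2 kJ/mol.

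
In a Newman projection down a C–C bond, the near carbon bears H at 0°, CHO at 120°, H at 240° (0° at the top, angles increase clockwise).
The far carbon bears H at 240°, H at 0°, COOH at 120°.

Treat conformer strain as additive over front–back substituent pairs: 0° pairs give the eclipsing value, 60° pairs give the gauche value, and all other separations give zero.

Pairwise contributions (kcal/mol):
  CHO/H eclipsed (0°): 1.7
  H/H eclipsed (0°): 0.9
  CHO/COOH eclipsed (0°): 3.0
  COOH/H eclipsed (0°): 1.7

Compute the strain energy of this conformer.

4.8 kcal/mol

This conformer (eclipsed): H–H eclipsed, CHO–COOH eclipsed, H–H eclipsed; 0.9 + 3.0 + 0.9 = 4.8 kcal/mol.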